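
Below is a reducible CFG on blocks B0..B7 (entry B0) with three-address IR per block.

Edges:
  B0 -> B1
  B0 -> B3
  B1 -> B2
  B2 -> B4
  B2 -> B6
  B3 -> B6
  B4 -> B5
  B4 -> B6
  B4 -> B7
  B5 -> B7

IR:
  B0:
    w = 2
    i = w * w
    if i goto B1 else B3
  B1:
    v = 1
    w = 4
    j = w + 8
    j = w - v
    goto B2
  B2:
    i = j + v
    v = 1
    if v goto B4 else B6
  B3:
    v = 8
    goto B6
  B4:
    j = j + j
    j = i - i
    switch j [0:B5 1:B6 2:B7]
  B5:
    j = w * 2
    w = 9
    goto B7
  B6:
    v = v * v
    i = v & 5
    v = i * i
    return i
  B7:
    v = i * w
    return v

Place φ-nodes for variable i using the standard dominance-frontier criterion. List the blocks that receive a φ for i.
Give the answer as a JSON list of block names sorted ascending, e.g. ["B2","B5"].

idom tree: B1←B0 B2←B1 B3←B0 B4←B2 B5←B4 B6←B0 B7←B4
Dom∩ at merges:
  B6: preds {B2,B3,B4}: {B0,B1,B2} ∩ {B0,B3} ∩ {B0,B1,B2,B4} = {B0}; idom=B0
  B7: preds {B4,B5}: {B0,B1,B2,B4} ∩ {B0,B1,B2,B4,B5} = {B0,B1,B2,B4}; idom=B4

Frontier:
  join B6 pred B2: B2→B1 stop@B0
  join B6 pred B3: B3 stop@B0
  join B6 pred B4: B4→B2→B1 stop@B0
  join B7 pred B4: · stop@B4
  join B7 pred B5: B5 stop@B4
  DF(B0)=∅
  DF(B1)={B6}
  DF(B2)={B6}
  DF(B3)={B6}
  DF(B4)={B6}
  DF(B5)={B7}
  DF(B6)=∅
  DF(B7)=∅

φ for i: defs {B0,B2,B6}
  DF⁺ = {B6}

Answer: ["B6"]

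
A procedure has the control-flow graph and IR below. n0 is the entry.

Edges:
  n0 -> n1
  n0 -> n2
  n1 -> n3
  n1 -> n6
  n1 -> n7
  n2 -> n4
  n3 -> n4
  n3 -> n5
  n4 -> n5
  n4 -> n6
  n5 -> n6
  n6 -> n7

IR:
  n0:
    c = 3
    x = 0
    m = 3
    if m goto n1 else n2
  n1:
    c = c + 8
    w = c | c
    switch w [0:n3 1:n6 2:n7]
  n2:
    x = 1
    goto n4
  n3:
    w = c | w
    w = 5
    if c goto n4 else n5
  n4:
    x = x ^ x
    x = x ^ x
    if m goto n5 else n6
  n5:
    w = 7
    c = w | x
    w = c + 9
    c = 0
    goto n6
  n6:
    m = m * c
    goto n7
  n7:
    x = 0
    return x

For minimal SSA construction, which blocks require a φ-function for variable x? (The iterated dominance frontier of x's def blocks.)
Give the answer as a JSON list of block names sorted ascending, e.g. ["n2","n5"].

Answer: ["n4", "n5", "n6", "n7"]

Working:
idom tree: n1←n0 n2←n0 n3←n1 n4←n0 n5←n0 n6←n0 n7←n0
Dom∩ at merges:
  n4: preds {n2,n3}: {n0,n2} ∩ {n0,n1,n3} = {n0}; idom=n0
  n5: preds {n3,n4}: {n0,n1,n3} ∩ {n0,n4} = {n0}; idom=n0
  n6: preds {n1,n4,n5}: {n0,n1} ∩ {n0,n4} ∩ {n0,n5} = {n0}; idom=n0
  n7: preds {n1,n6}: {n0,n1} ∩ {n0,n6} = {n0}; idom=n0

Frontier:
  n4←n2: walk n2 to n0
  n4←n3: walk n3→n1 to n0
  n5←n3: walk n3→n1 to n0
  n5←n4: walk n4 to n0
  n6←n1: walk n1 to n0
  n6←n4: walk n4 to n0
  n6←n5: walk n5 to n0
  n7←n1: walk n1 to n0
  n7←n6: walk n6 to n0
  n0 → ∅
  n1 → {n4,n5,n6,n7}
  n2 → {n4}
  n3 → {n4,n5}
  n4 → {n5,n6}
  n5 → {n6}
  n6 → {n7}
  n7 → ∅

φ for x: defs {n0,n2,n4,n7}
  DF⁺ = {n4,n5,n6,n7}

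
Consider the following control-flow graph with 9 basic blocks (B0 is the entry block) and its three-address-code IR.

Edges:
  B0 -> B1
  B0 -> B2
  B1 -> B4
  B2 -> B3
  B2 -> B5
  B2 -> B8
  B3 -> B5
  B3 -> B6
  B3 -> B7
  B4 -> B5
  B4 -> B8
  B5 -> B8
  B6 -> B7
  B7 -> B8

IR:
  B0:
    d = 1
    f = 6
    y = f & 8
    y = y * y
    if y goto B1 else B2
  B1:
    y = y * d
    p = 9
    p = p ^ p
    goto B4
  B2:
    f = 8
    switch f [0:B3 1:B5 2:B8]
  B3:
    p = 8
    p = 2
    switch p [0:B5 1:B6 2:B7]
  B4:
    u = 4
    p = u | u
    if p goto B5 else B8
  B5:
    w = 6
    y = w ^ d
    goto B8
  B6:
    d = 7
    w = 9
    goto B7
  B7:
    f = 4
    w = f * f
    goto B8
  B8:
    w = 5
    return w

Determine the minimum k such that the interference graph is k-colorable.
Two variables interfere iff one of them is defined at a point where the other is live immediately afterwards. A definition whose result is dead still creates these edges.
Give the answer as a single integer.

def/use:
  B0: {d,f,y} / ∅
  B1: {p,y} / {d,y}
  B2: {f} / ∅
  B3: {p} / ∅
  B4: {p,u} / ∅
  B5: {w,y} / {d}
  B6: {d,w} / ∅
  B7: {f,w} / ∅
  B8: {w} / ∅

Liveness:
  B0: in=∅ out={d,y}
  B1: in={d,y} out={d}
  B2: in={d} out={d}
  B3: in={d} out={d}
  B4: in={d} out={d}
  B5: in={d} out=∅
  B6: in=∅ out=∅
  B7: in=∅ out=∅
  B8: in=∅ out=∅

Interference:
  d: {f,p,u,w,y}
  f: {d}
  p: {d}
  u: {d}
  w: {d}
  y: {d}

Chromatic number:
  {d,f} pairwise interfere (2-clique) ⇒ χ ≥ 2
  2-colouring: c0={d}  c1={f,p,u,w,y}
  χ = 2

Answer: 2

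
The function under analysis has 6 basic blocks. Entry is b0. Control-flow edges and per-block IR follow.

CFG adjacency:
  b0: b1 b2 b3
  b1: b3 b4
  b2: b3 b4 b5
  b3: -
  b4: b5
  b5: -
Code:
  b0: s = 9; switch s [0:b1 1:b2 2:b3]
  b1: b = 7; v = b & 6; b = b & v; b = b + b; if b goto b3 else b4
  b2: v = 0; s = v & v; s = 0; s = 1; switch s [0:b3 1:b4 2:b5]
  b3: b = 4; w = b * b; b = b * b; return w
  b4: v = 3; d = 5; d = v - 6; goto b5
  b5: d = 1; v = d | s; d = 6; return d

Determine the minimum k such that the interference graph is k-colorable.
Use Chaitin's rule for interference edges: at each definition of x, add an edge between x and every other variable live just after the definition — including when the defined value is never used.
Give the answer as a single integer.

Answer: 3

Analysis:
Per-block:
  b0 def {s} use ∅
  b1 def {b,v} use ∅
  b2 def {s,v} use ∅
  b3 def {b,w} use ∅
  b4 def {d,v} use ∅
  b5 def {d,v} use {s}

Backward fixpoint:
  b0: in=∅ out={s}
  b1: in={s} out={s}
  b2: in=∅ out={s}
  b3: in=∅ out=∅
  b4: in={s} out={s}
  b5: in={s} out=∅

Conflict graph:
  b: {s,v,w}
  d: {s,v}
  s: {b,d,v}
  v: {b,d,s}
  w: {b}

Registers:
  lower bound: {b,s,v} mutually conflict ⇒ χ ≥ 3
  3-colouring: R0={b,d}  R1={s,w}  R2={v}
  χ = 3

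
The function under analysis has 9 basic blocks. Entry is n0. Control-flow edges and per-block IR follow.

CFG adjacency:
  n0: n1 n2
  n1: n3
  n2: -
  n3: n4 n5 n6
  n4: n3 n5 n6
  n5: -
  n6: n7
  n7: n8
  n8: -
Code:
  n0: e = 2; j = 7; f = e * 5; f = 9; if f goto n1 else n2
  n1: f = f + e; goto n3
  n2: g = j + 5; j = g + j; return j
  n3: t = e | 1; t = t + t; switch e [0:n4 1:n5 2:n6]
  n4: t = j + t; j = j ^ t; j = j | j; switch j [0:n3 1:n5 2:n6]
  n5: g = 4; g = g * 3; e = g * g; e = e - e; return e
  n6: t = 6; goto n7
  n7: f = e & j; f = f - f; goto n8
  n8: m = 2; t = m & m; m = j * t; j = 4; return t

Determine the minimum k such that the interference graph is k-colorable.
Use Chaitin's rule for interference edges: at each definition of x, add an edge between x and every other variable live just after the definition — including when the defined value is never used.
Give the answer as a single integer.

Per-block:
  n0 def {e,f,j} use ∅
  n1 def {f} use {e,f}
  n2 def {g,j} use {j}
  n3 def {t} use {e}
  n4 def {j,t} use {j,t}
  n5 def {e,g} use ∅
  n6 def {t} use ∅
  n7 def {f} use {e,j}
  n8 def {j,m,t} use {j}

Live sets:
  n0 li=∅ lo={e,f,j}
  n1 li={e,f,j} lo={e,j}
  n2 li={j} lo=∅
  n3 li={e,j} lo={e,j,t}
  n4 li={e,j,t} lo={e,j}
  n5 li=∅ lo=∅
  n6 li={e,j} lo={e,j}
  n7 li={e,j} lo={j}
  n8 li={j} lo=∅

Interfere edges:
  e — {f,j,t}
  f — {e,j}
  g — {j}
  j — {e,f,g,m,t}
  m — {j,t}
  t — {e,j,m}

Colouring:
  {e,f,j} pairwise interfere (3-clique) ⇒ χ ≥ 3
  assign e→R1 f→R2 g→R1 j→R0 m→R1 t→R2 — no edge inside a register ⇒ χ ≤ 3
  χ = 3

Answer: 3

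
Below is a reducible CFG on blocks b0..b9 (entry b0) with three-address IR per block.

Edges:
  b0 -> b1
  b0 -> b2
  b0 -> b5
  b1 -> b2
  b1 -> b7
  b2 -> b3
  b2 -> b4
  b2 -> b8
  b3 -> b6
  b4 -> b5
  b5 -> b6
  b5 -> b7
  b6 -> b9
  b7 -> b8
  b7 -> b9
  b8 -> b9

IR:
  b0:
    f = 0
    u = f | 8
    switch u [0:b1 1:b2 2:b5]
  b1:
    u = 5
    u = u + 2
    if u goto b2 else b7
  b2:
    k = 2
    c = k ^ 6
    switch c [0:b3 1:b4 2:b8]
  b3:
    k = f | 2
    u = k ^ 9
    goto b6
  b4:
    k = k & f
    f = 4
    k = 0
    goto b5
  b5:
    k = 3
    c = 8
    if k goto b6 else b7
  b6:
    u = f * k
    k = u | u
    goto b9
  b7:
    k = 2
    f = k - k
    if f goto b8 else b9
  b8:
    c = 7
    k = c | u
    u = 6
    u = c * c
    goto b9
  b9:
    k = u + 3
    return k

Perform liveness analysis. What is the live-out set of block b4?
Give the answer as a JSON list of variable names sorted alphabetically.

Per-block:
  b0 def {f,u} use ∅
  b1 def {u} use ∅
  b2 def {c,k} use ∅
  b3 def {k,u} use {f}
  b4 def {f,k} use {f,k}
  b5 def {c,k} use ∅
  b6 def {k,u} use {f,k}
  b7 def {f,k} use ∅
  b8 def {c,k,u} use {u}
  b9 def {k} use {u}

Live sets:
  live b0: ∅→{f,u}
  live b1: {f}→{f,u}
  live b2: {f,u}→{f,k,u}
  live b3: {f}→{f,k}
  live b4: {f,k,u}→{f,u}
  live b5: {f,u}→{f,k,u}
  live b6: {f,k}→{u}
  live b7: {u}→{u}
  live b8: {u}→{u}
  live b9: {u}→∅

live-out(b4) = ["f", "u"]

Answer: ["f", "u"]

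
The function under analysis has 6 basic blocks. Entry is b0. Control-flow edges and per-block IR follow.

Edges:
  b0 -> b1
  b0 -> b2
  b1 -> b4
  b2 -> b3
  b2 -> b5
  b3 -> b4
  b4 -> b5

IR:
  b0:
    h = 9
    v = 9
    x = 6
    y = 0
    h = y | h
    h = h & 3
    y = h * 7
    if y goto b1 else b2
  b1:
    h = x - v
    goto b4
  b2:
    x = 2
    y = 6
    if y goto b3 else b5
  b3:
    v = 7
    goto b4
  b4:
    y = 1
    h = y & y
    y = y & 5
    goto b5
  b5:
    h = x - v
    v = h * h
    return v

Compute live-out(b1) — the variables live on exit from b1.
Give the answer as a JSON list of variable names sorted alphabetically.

Answer: ["v", "x"]

Working:
Per-block:
  b0: def={h,v,x,y} ue=∅
  b1: def={h} ue={v,x}
  b2: def={x,y} ue=∅
  b3: def={v} ue=∅
  b4: def={h,y} ue=∅
  b5: def={h,v} ue={v,x}

Live sets:
  b0 li=∅ lo={v,x}
  b1 li={v,x} lo={v,x}
  b2 li={v} lo={v,x}
  b3 li={x} lo={v,x}
  b4 li={v,x} lo={v,x}
  b5 li={v,x} lo=∅

live-out(b1) = ["v", "x"]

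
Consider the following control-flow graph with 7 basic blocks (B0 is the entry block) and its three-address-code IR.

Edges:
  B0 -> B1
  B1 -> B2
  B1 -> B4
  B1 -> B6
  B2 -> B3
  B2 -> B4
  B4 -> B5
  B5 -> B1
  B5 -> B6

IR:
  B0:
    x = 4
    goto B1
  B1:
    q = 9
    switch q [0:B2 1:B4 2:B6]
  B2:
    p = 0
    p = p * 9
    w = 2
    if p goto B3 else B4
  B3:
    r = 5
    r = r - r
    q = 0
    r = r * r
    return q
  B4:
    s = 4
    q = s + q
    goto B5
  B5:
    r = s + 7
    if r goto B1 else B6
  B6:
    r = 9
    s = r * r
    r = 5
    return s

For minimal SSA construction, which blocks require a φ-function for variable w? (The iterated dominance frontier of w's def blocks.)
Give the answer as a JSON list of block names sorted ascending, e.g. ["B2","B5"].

Answer: ["B1", "B4", "B6"]

Analysis:
idom tree: B1←B0 B2←B1 B3←B2 B4←B1 B5←B4 B6←B1
Join-block Dom:
  B1: preds {B0,B5}: {B0} ∩ {B0,B1,B4,B5} = {B0}; idom=B0
  B4: preds {B1,B2}: {B0,B1} ∩ {B0,B1,B2} = {B0,B1}; idom=B1
  B6: preds {B1,B5}: {B0,B1} ∩ {B0,B1,B4,B5} = {B0,B1}; idom=B1

DF walk-up:
  join B1 pred B0: · stop@B0
  join B1 pred B5: B5→B4→B1 stop@B0
  join B4 pred B1: · stop@B1
  join B4 pred B2: B2 stop@B1
  join B6 pred B1: · stop@B1
  join B6 pred B5: B5→B4 stop@B1
  B0: DF=∅
  B1: DF={B1}
  B2: DF={B4}
  B3: DF=∅
  B4: DF={B1,B6}
  B5: DF={B1,B6}
  B6: DF=∅

φ for w: defs {B2}
  DF⁺ = {B1,B4,B6}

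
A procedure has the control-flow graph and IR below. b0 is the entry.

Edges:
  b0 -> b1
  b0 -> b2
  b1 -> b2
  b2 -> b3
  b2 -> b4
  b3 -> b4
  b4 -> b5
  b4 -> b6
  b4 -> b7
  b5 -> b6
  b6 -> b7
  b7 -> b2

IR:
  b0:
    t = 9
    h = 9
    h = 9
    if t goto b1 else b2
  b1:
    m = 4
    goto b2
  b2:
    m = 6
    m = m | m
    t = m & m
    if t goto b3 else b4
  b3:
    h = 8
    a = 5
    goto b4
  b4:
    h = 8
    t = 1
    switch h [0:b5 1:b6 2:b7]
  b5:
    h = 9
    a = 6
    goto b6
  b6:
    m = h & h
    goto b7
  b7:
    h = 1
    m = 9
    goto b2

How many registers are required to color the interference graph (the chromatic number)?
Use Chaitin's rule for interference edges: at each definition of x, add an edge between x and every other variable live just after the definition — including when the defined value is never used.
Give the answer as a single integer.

Answer: 2

Derivation:
Per-block:
  b0: def={h,t} ue=∅
  b1: def={m} ue=∅
  b2: def={m,t} ue=∅
  b3: def={a,h} ue=∅
  b4: def={h,t} ue=∅
  b5: def={a,h} ue=∅
  b6: def={m} ue={h}
  b7: def={h,m} ue=∅

Live sets:
  b0 li=∅ lo=∅
  b1 li=∅ lo=∅
  b2 li=∅ lo=∅
  b3 li=∅ lo=∅
  b4 li=∅ lo={h}
  b5 li=∅ lo={h}
  b6 li={h} lo=∅
  b7 li=∅ lo=∅

Conflict graph:
  a — {h}
  h — {a,t}
  m — ∅
  t — {h}

Chromatic number:
  lower bound: {a,h} mutually conflict ⇒ χ ≥ 2
  2-colouring: c0={h,m}  c1={a,t}
  χ = 2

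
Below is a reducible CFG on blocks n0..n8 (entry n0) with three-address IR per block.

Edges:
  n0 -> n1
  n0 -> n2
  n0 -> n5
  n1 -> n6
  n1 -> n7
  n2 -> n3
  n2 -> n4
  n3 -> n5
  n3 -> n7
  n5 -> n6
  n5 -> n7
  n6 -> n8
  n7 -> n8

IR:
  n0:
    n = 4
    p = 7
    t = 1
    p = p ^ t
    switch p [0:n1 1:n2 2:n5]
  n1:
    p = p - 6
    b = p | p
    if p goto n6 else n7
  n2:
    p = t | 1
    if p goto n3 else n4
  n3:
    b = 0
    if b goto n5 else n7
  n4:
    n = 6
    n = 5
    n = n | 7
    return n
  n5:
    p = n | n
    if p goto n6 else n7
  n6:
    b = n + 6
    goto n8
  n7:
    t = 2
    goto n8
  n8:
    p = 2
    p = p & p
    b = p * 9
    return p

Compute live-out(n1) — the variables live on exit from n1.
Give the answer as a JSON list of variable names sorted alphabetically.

Answer: ["n"]

Analysis:
Block summaries:
  n0: {n,p,t} / ∅
  n1: {b,p} / {p}
  n2: {p} / {t}
  n3: {b} / ∅
  n4: {n} / ∅
  n5: {p} / {n}
  n6: {b} / {n}
  n7: {t} / ∅
  n8: {b,p} / ∅

Liveness:
  n0 li=∅ lo={n,p,t}
  n1 li={n,p} lo={n}
  n2 li={n,t} lo={n}
  n3 li={n} lo={n}
  n4 li=∅ lo=∅
  n5 li={n} lo={n}
  n6 li={n} lo=∅
  n7 li=∅ lo=∅
  n8 li=∅ lo=∅

live-out(n1) = ["n"]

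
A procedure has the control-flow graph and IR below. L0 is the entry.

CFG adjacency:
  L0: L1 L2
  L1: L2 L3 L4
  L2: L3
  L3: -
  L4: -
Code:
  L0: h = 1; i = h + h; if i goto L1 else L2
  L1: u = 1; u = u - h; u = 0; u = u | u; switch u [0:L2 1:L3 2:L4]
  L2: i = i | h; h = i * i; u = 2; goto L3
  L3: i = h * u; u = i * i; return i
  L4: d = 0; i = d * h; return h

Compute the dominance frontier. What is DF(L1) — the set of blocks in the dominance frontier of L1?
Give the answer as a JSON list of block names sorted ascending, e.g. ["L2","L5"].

idom tree: L1←L0 L2←L0 L3←L0 L4←L1
Join-block Dom:
  L2: preds {L0,L1}: {L0} ∩ {L0,L1} = {L0}; idom=L0
  L3: preds {L1,L2}: {L0,L1} ∩ {L0,L2} = {L0}; idom=L0

DF walk-up:
  join L2 pred L0: · stop@L0
  join L2 pred L1: L1 stop@L0
  join L3 pred L1: L1 stop@L0
  join L3 pred L2: L2 stop@L0
  L0 → ∅
  L1 → {L2,L3}
  L2 → {L3}
  L3 → ∅
  L4 → ∅

DF(L1) = ["L2", "L3"]

Answer: ["L2", "L3"]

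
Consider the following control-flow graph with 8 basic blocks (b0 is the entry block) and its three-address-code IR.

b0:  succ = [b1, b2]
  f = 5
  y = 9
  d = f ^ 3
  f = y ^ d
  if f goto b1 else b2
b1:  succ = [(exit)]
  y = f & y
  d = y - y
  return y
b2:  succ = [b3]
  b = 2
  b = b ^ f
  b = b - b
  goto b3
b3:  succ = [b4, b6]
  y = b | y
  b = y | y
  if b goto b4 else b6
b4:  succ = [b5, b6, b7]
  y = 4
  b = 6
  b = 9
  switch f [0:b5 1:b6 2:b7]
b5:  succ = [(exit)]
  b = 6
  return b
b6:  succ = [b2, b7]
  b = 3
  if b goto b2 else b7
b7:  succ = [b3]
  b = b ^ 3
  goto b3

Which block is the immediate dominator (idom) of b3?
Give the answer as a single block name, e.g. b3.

Answer: b2

Derivation:
idom tree: b1←b0 b2←b0 b3←b2 b4←b3 b5←b4 b6←b3 b7←b3
Join-block Dom:
  b2: preds {b0,b6}: {b0} ∩ {b0,b2,b3,b6} = {b0}; idom=b0
  b3: preds {b2,b7}: {b0,b2} ∩ {b0,b2,b3,b7} = {b0,b2}; idom=b2
  b6: preds {b3,b4}: {b0,b2,b3} ∩ {b0,b2,b3,b4} = {b0,b2,b3}; idom=b3
  b7: preds {b4,b6}: {b0,b2,b3,b4} ∩ {b0,b2,b3,b6} = {b0,b2,b3}; idom=b3

idom(b3) = b2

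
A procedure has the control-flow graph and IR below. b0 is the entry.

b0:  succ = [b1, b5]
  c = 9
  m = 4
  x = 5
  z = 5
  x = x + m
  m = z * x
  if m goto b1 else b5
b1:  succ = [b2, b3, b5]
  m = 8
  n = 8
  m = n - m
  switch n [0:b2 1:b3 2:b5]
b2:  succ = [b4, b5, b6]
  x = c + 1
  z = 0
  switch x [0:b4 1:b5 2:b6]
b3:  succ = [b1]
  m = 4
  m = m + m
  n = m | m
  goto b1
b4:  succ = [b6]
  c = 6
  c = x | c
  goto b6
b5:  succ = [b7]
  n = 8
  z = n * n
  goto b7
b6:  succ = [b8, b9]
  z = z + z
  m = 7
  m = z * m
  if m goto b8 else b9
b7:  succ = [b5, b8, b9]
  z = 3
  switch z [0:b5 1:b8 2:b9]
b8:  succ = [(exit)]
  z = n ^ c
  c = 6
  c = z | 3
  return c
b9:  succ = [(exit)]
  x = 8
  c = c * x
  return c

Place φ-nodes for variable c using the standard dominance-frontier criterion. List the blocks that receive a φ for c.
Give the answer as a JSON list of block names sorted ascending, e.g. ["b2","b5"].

Answer: ["b6", "b8", "b9"]

Working:
idom tree: b1←b0 b2←b1 b3←b1 b4←b2 b5←b0 b6←b2 b7←b5 b8←b0 b9←b0
Dom∩ at merges:
  b1: preds {b0,b3}: {b0} ∩ {b0,b1,b3} = {b0}; idom=b0
  b5: preds {b0,b1,b2,b7}: {b0} ∩ {b0,b1} ∩ {b0,b1,b2} ∩ {b0,b5,b7} = {b0}; idom=b0
  b6: preds {b2,b4}: {b0,b1,b2} ∩ {b0,b1,b2,b4} = {b0,b1,b2}; idom=b2
  b8: preds {b6,b7}: {b0,b1,b2,b6} ∩ {b0,b5,b7} = {b0}; idom=b0
  b9: preds {b6,b7}: {b0,b1,b2,b6} ∩ {b0,b5,b7} = {b0}; idom=b0

Frontier:
  join b1 pred b0: · stop@b0
  join b1 pred b3: b3→b1 stop@b0
  join b5 pred b0: · stop@b0
  join b5 pred b1: b1 stop@b0
  join b5 pred b2: b2→b1 stop@b0
  join b5 pred b7: b7→b5 stop@b0
  join b6 pred b2: · stop@b2
  join b6 pred b4: b4 stop@b2
  join b8 pred b6: b6→b2→b1 stop@b0
  join b8 pred b7: b7→b5 stop@b0
  join b9 pred b6: b6→b2→b1 stop@b0
  join b9 pred b7: b7→b5 stop@b0
  b0 → ∅
  b1 → {b1,b5,b8,b9}
  b2 → {b5,b8,b9}
  b3 → {b1}
  b4 → {b6}
  b5 → {b5,b8,b9}
  b6 → {b8,b9}
  b7 → {b5,b8,b9}
  b8 → ∅
  b9 → ∅

φ for c: defs {b0,b4,b8,b9}
  DF⁺ = {b6,b8,b9}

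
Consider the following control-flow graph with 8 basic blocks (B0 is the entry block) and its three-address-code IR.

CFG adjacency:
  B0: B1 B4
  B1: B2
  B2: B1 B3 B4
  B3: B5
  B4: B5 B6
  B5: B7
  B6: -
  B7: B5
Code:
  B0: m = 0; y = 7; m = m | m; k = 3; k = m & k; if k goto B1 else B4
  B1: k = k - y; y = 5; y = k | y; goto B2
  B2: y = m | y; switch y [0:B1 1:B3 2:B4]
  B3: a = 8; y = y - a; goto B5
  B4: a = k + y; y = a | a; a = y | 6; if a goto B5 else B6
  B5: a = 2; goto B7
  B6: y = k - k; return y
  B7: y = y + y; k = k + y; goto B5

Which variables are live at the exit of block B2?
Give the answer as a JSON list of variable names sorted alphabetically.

Answer: ["k", "m", "y"]

Analysis:
Per-block:
  B0: {k,m,y} / ∅
  B1: {k,y} / {k,y}
  B2: {y} / {m,y}
  B3: {a,y} / {y}
  B4: {a,y} / {k,y}
  B5: {a} / ∅
  B6: {y} / {k}
  B7: {k,y} / {k,y}

Live sets:
  live B0: ∅→{k,m,y}
  live B1: {k,m,y}→{k,m,y}
  live B2: {k,m,y}→{k,m,y}
  live B3: {k,y}→{k,y}
  live B4: {k,y}→{k,y}
  live B5: {k,y}→{k,y}
  live B6: {k}→∅
  live B7: {k,y}→{k,y}

live-out(B2) = ["k", "m", "y"]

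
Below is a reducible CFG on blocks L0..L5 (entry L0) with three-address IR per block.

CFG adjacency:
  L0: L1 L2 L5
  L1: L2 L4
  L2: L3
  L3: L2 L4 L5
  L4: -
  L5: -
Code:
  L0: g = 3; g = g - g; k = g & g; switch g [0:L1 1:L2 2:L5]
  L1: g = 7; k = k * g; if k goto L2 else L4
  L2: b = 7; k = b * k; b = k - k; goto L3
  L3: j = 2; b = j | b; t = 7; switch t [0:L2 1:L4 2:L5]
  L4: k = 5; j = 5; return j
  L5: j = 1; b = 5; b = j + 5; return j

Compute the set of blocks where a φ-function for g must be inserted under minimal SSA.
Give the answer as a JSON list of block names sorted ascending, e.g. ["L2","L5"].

idom tree: L1←L0 L2←L0 L3←L2 L4←L0 L5←L0
Dom at joins:
  L2: preds {L0,L1,L3}: {L0} ∩ {L0,L1} ∩ {L0,L2,L3} = {L0}; idom=L0
  L4: preds {L1,L3}: {L0,L1} ∩ {L0,L2,L3} = {L0}; idom=L0
  L5: preds {L0,L3}: {L0} ∩ {L0,L2,L3} = {L0}; idom=L0

DF walk-up:
  join L2 pred L0: · stop@L0
  join L2 pred L1: L1 stop@L0
  join L2 pred L3: L3→L2 stop@L0
  join L4 pred L1: L1 stop@L0
  join L4 pred L3: L3→L2 stop@L0
  join L5 pred L0: · stop@L0
  join L5 pred L3: L3→L2 stop@L0
  DF(L0)=∅
  DF(L1)={L2,L4}
  DF(L2)={L2,L4,L5}
  DF(L3)={L2,L4,L5}
  DF(L4)=∅
  DF(L5)=∅

φ for g: defs {L0,L1}
  DF⁺ = {L2,L4,L5}

Answer: ["L2", "L4", "L5"]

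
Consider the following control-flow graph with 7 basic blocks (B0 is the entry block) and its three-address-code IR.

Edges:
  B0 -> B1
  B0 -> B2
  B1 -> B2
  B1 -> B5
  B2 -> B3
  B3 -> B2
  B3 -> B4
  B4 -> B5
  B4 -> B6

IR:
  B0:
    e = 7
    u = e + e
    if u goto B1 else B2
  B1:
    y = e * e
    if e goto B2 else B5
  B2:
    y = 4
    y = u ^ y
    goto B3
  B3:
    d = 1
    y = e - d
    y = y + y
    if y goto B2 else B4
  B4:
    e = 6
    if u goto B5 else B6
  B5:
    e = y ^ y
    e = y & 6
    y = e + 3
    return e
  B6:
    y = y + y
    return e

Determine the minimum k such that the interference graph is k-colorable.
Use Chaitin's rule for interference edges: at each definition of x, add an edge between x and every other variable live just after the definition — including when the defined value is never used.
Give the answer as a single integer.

Answer: 3

Analysis:
Block summaries:
  B0: {e,u} / ∅
  B1: {y} / {e}
  B2: {y} / {u}
  B3: {d,y} / {e}
  B4: {e} / {u}
  B5: {e,y} / {y}
  B6: {y} / {e,y}

Backward fixpoint:
  B0: in=∅ out={e,u}
  B1: in={e,u} out={e,u,y}
  B2: in={e,u} out={e,u}
  B3: in={e,u} out={e,u,y}
  B4: in={u,y} out={e,y}
  B5: in={y} out=∅
  B6: in={e,y} out=∅

Interference:
  d↔{e,u}
  e↔{d,u,y}
  u↔{d,e,y}
  y↔{e,u}

Chromatic number:
  clique {d,e,u} ⇒ need ≥ 3
  assign d→c2 e→c0 u→c1 y→c2 — no edge inside a register ⇒ χ ≤ 3
  χ = 3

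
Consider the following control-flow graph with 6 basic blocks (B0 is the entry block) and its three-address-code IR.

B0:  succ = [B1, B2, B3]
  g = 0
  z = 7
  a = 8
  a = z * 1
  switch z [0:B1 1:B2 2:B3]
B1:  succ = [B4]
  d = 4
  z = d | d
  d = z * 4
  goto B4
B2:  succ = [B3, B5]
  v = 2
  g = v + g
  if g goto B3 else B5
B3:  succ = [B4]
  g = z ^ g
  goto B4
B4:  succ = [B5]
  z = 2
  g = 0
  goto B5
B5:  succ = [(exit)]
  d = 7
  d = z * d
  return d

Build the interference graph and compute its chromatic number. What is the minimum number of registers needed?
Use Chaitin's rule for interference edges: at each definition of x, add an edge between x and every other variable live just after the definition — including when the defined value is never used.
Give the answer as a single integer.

Block summaries:
  B0: {a,g,z} / ∅
  B1: {d,z} / ∅
  B2: {g,v} / {g}
  B3: {g} / {g,z}
  B4: {g,z} / ∅
  B5: {d} / {z}

Backward fixpoint:
  B0: in=∅ out={g,z}
  B1: in=∅ out=∅
  B2: in={g,z} out={g,z}
  B3: in={g,z} out=∅
  B4: in=∅ out={z}
  B5: in={z} out=∅

Interference:
  a — {g,z}
  d — {z}
  g — {a,v,z}
  v — {g,z}
  z — {a,d,g,v}

Chromatic number:
  clique {a,g,z} ⇒ need ≥ 3
  3-colouring: R0={z}  R1={d,g}  R2={a,v}
  χ = 3

Answer: 3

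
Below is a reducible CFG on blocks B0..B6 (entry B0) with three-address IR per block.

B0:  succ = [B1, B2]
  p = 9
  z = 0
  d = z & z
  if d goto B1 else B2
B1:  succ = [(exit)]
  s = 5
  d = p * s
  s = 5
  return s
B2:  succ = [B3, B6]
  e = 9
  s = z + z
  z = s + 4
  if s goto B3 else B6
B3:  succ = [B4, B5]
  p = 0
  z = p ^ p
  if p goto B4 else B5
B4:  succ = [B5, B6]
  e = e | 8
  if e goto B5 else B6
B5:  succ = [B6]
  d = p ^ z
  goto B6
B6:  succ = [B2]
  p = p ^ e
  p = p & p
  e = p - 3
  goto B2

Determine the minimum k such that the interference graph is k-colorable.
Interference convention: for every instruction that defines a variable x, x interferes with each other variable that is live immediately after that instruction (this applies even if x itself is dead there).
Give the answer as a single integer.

Answer: 4

Working:
Per-block:
  B0: def={d,p,z} ue=∅
  B1: def={d,s} ue={p}
  B2: def={e,s,z} ue={z}
  B3: def={p,z} ue=∅
  B4: def={e} ue={e}
  B5: def={d} ue={p,z}
  B6: def={e,p} ue={e,p}

Live sets:
  B0 li=∅ lo={p,z}
  B1 li={p} lo=∅
  B2 li={p,z} lo={e,p,z}
  B3 li={e} lo={e,p,z}
  B4 li={e,p,z} lo={e,p,z}
  B5 li={e,p,z} lo={e,p,z}
  B6 li={e,p,z} lo={p,z}

Conflict graph:
  d — {e,p,z}
  e — {d,p,s,z}
  p — {d,e,s,z}
  s — {e,p,z}
  z — {d,e,p,s}

Registers:
  {d,e,p,z} pairwise interfere (4-clique) ⇒ χ ≥ 4
  4-colouring: r0={e}  r1={p}  r2={z}  r3={d,s}
  χ = 4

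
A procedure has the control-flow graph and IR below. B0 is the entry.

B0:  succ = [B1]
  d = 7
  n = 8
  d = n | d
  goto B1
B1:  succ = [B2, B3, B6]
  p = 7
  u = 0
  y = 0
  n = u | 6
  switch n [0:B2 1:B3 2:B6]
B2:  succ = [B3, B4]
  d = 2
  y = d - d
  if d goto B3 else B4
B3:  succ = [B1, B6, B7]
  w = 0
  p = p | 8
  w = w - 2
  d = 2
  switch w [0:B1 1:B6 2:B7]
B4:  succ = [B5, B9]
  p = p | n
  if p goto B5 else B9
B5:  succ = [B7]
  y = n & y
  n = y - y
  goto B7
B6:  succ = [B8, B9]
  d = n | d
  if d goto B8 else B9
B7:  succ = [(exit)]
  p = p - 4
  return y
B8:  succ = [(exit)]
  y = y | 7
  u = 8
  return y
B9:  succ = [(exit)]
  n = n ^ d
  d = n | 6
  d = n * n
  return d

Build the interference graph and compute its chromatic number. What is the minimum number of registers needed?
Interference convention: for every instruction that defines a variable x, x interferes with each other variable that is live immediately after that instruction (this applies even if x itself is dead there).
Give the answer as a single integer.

def/use:
  B0: def={d,n} ue=∅
  B1: def={n,p,u,y} ue=∅
  B2: def={d,y} ue=∅
  B3: def={d,p,w} ue={p}
  B4: def={p} ue={n,p}
  B5: def={n,y} ue={n,y}
  B6: def={d} ue={d,n}
  B7: def={p} ue={p,y}
  B8: def={u,y} ue={y}
  B9: def={d,n} ue={d,n}

Live sets:
  live B0: ∅→{d}
  live B1: {d}→{d,n,p,y}
  live B2: {n,p}→{d,n,p,y}
  live B3: {n,p,y}→{d,n,p,y}
  live B4: {d,n,p,y}→{d,n,p,y}
  live B5: {n,p,y}→{p,y}
  live B6: {d,n,y}→{d,n,y}
  live B7: {p,y}→∅
  live B8: {y}→∅
  live B9: {d,n}→∅

Interfere edges:
  d↔{n,p,u,w,y}
  n↔{d,p,w,y}
  p↔{d,n,u,w,y}
  u↔{d,p,y}
  w↔{d,n,p,y}
  y↔{d,n,p,u,w}

Colouring:
  clique {d,n,p,w,y} ⇒ need ≥ 5
  5-colouring: c0={d}  c1={p}  c2={y}  c3={n,u}  c4={w}
  χ = 5

Answer: 5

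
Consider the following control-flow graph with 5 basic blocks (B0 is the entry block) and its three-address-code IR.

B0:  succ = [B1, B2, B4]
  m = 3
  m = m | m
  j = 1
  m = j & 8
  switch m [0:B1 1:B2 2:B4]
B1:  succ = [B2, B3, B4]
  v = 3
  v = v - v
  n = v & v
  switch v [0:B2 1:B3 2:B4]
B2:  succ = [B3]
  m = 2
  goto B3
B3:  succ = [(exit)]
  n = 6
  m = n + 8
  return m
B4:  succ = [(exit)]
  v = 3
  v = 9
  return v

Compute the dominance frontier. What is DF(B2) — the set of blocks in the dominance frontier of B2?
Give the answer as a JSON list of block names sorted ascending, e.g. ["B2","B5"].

Answer: ["B3"]

Working:
idom tree: B1←B0 B2←B0 B3←B0 B4←B0
Join-block Dom:
  B2: preds {B0,B1}: {B0} ∩ {B0,B1} = {B0}; idom=B0
  B3: preds {B1,B2}: {B0,B1} ∩ {B0,B2} = {B0}; idom=B0
  B4: preds {B0,B1}: {B0} ∩ {B0,B1} = {B0}; idom=B0

DF walk-up:
  B2←B0: walk · to B0
  B2←B1: walk B1 to B0
  B3←B1: walk B1 to B0
  B3←B2: walk B2 to B0
  B4←B0: walk · to B0
  B4←B1: walk B1 to B0
  B0: DF=∅
  B1: DF={B2,B3,B4}
  B2: DF={B3}
  B3: DF=∅
  B4: DF=∅

DF(B2) = ["B3"]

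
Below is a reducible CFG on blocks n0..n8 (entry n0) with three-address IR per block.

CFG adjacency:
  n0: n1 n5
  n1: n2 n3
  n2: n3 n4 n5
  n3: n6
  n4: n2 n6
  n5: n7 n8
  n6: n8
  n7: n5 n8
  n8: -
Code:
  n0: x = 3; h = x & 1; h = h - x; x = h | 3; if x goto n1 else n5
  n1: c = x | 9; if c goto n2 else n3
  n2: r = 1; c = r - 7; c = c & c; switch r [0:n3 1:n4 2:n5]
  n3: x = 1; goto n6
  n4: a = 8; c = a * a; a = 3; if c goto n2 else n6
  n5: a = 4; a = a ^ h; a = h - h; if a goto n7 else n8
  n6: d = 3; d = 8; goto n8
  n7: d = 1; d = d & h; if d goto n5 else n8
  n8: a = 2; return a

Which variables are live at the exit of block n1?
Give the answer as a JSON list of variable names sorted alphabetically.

Block summaries:
  n0: def={h,x} ue=∅
  n1: def={c} ue={x}
  n2: def={c,r} ue=∅
  n3: def={x} ue=∅
  n4: def={a,c} ue=∅
  n5: def={a} ue={h}
  n6: def={d} ue=∅
  n7: def={d} ue={h}
  n8: def={a} ue=∅

Live sets:
  n0 li=∅ lo={h,x}
  n1 li={h,x} lo={h}
  n2 li={h} lo={h}
  n3 li=∅ lo=∅
  n4 li={h} lo={h}
  n5 li={h} lo={h}
  n6 li=∅ lo=∅
  n7 li={h} lo={h}
  n8 li=∅ lo=∅

live-out(n1) = ["h"]

Answer: ["h"]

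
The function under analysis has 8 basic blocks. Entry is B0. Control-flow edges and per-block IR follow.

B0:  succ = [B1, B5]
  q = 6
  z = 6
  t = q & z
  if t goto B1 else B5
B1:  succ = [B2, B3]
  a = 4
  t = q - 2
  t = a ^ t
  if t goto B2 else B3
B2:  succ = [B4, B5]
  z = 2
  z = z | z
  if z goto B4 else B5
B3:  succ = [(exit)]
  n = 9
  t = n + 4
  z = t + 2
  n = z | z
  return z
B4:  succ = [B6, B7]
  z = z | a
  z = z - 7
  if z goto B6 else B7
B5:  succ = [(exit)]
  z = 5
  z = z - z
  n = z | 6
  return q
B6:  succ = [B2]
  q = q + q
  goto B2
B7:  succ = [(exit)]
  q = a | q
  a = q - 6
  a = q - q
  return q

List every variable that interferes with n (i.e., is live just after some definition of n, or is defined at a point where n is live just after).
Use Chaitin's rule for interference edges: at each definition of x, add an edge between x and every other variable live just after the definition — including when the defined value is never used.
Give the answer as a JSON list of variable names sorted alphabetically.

def/use:
  B0 def {q,t,z} use ∅
  B1 def {a,t} use {q}
  B2 def {z} use ∅
  B3 def {n,t,z} use ∅
  B4 def {z} use {a,z}
  B5 def {n,z} use {q}
  B6 def {q} use {q}
  B7 def {a,q} use {a,q}

Backward fixpoint:
  live B0: ∅→{q}
  live B1: {q}→{a,q}
  live B2: {a,q}→{a,q,z}
  live B3: ∅→∅
  live B4: {a,q,z}→{a,q}
  live B5: {q}→∅
  live B6: {a,q}→{a,q}
  live B7: {a,q}→∅

Interfere edges:
  a↔{q,t,z}
  n↔{q,z}
  q↔{a,n,t,z}
  t↔{a,q}
  z↔{a,n,q}

N(n) = ["q", "z"]

Answer: ["q", "z"]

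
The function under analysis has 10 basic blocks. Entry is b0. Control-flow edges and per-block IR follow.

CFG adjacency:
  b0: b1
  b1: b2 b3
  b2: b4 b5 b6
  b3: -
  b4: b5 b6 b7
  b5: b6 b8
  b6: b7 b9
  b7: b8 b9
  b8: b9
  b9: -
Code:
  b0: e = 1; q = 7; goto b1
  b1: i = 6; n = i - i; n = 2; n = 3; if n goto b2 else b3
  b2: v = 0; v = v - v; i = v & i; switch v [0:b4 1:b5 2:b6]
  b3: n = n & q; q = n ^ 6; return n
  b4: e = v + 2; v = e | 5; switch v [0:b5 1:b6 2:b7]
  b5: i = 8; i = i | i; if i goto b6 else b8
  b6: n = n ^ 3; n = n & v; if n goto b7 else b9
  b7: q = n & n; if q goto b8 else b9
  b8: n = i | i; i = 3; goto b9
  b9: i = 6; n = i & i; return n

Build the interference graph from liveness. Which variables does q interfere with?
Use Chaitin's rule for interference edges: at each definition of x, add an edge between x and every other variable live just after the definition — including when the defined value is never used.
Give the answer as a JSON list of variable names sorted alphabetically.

def/use:
  b0: def={e,q} ue=∅
  b1: def={i,n} ue=∅
  b2: def={i,v} ue={i}
  b3: def={n,q} ue={n,q}
  b4: def={e,v} ue={v}
  b5: def={i} ue=∅
  b6: def={n} ue={n,v}
  b7: def={q} ue={n}
  b8: def={i,n} ue={i}
  b9: def={i,n} ue=∅

Live sets:
  b0: in=∅ out={q}
  b1: in={q} out={i,n,q}
  b2: in={i,n} out={i,n,v}
  b3: in={n,q} out=∅
  b4: in={i,n,v} out={i,n,v}
  b5: in={n,v} out={i,n,v}
  b6: in={i,n,v} out={i,n}
  b7: in={i,n} out={i}
  b8: in={i} out=∅
  b9: in=∅ out=∅

Interference:
  e↔{i,n}
  i↔{e,n,q,v}
  n↔{e,i,q,v}
  q↔{i,n}
  v↔{i,n}

N(q) = ["i", "n"]

Answer: ["i", "n"]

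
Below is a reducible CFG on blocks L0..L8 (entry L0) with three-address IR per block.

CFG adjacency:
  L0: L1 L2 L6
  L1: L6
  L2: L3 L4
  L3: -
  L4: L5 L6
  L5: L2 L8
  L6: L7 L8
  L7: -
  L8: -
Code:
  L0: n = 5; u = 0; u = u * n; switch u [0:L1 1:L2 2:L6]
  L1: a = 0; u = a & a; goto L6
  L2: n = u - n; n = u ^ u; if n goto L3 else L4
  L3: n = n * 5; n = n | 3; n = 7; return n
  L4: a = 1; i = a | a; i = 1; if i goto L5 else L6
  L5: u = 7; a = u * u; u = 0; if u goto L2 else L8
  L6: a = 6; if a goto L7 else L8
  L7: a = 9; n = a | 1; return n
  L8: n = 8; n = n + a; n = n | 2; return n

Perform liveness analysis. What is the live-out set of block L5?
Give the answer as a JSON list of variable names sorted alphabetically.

Answer: ["a", "n", "u"]

Analysis:
Per-block:
  L0: def={n,u} ue=∅
  L1: def={a,u} ue=∅
  L2: def={n} ue={n,u}
  L3: def={n} ue={n}
  L4: def={a,i} ue=∅
  L5: def={a,u} ue=∅
  L6: def={a} ue=∅
  L7: def={a,n} ue=∅
  L8: def={n} ue={a}

Liveness:
  L0: in=∅ out={n,u}
  L1: in=∅ out=∅
  L2: in={n,u} out={n}
  L3: in={n} out=∅
  L4: in={n} out={n}
  L5: in={n} out={a,n,u}
  L6: in=∅ out={a}
  L7: in=∅ out=∅
  L8: in={a} out=∅

live-out(L5) = ["a", "n", "u"]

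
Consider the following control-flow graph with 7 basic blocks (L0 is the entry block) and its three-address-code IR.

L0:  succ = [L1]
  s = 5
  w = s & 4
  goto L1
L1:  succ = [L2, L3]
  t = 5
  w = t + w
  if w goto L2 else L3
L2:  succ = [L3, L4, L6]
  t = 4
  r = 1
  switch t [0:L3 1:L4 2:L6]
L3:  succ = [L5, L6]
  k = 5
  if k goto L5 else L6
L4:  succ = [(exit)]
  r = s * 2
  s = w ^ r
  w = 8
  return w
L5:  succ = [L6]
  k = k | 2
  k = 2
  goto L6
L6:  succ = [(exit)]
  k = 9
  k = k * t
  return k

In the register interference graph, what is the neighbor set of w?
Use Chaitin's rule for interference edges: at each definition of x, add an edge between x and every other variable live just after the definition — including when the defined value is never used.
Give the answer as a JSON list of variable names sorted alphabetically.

Block summaries:
  L0 def {s,w} use ∅
  L1 def {t,w} use {w}
  L2 def {r,t} use ∅
  L3 def {k} use ∅
  L4 def {r,s,w} use {s,w}
  L5 def {k} use {k}
  L6 def {k} use {t}

Backward fixpoint:
  L0: in=∅ out={s,w}
  L1: in={s,w} out={s,t,w}
  L2: in={s,w} out={s,t,w}
  L3: in={t} out={k,t}
  L4: in={s,w} out=∅
  L5: in={k,t} out={t}
  L6: in={t} out=∅

Interference:
  k↔{t}
  r↔{s,t,w}
  s↔{r,t,w}
  t↔{k,r,s,w}
  w↔{r,s,t}

N(w) = ["r", "s", "t"]

Answer: ["r", "s", "t"]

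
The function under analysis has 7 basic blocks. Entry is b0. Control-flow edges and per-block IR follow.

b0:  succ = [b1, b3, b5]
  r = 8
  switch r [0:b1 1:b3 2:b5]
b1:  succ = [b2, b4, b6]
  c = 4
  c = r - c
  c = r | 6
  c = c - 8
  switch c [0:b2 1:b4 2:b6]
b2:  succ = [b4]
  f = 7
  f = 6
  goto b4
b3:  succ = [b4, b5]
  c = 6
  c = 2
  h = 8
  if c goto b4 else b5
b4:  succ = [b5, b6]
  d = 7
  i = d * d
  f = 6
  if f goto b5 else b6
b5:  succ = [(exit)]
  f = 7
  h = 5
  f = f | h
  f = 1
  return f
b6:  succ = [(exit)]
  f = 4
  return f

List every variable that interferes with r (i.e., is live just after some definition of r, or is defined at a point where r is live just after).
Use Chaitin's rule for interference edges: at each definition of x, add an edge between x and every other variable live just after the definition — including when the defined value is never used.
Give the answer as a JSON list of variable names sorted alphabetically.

def/use:
  b0: {r} / ∅
  b1: {c} / {r}
  b2: {f} / ∅
  b3: {c,h} / ∅
  b4: {d,f,i} / ∅
  b5: {f,h} / ∅
  b6: {f} / ∅

Live sets:
  b0 li=∅ lo={r}
  b1 li={r} lo=∅
  b2 li=∅ lo=∅
  b3 li=∅ lo=∅
  b4 li=∅ lo=∅
  b5 li=∅ lo=∅
  b6 li=∅ lo=∅

Conflict graph:
  c↔{h,r}
  d↔∅
  f↔{h}
  h↔{c,f}
  i↔∅
  r↔{c}

N(r) = ["c"]

Answer: ["c"]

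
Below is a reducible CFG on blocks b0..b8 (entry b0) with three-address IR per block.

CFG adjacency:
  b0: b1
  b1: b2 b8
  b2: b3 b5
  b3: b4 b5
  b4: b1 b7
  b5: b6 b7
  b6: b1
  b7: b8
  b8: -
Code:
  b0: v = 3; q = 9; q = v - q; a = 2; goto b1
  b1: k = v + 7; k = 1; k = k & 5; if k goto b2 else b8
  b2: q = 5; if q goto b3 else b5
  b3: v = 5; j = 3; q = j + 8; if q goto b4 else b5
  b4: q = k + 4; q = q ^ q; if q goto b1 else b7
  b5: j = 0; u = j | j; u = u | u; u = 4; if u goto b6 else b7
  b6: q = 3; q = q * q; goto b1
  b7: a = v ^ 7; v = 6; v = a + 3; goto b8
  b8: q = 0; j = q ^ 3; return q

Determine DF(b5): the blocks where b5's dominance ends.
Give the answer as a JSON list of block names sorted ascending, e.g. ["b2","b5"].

idom tree: b1←b0 b2←b1 b3←b2 b4←b3 b5←b2 b6←b5 b7←b2 b8←b1
Join-block Dom:
  b1: preds {b0,b4,b6}: {b0} ∩ {b0,b1,b2,b3,b4} ∩ {b0,b1,b2,b5,b6} = {b0}; idom=b0
  b5: preds {b2,b3}: {b0,b1,b2} ∩ {b0,b1,b2,b3} = {b0,b1,b2}; idom=b2
  b7: preds {b4,b5}: {b0,b1,b2,b3,b4} ∩ {b0,b1,b2,b5} = {b0,b1,b2}; idom=b2
  b8: preds {b1,b7}: {b0,b1} ∩ {b0,b1,b2,b7} = {b0,b1}; idom=b1

DF derivation:
  join b1 pred b0: · stop@b0
  join b1 pred b4: b4→b3→b2→b1 stop@b0
  join b1 pred b6: b6→b5→b2→b1 stop@b0
  join b5 pred b2: · stop@b2
  join b5 pred b3: b3 stop@b2
  join b7 pred b4: b4→b3 stop@b2
  join b7 pred b5: b5 stop@b2
  join b8 pred b1: · stop@b1
  join b8 pred b7: b7→b2 stop@b1
  b0: DF=∅
  b1: DF={b1}
  b2: DF={b1,b8}
  b3: DF={b1,b5,b7}
  b4: DF={b1,b7}
  b5: DF={b1,b7}
  b6: DF={b1}
  b7: DF={b8}
  b8: DF=∅

DF(b5) = ["b1", "b7"]

Answer: ["b1", "b7"]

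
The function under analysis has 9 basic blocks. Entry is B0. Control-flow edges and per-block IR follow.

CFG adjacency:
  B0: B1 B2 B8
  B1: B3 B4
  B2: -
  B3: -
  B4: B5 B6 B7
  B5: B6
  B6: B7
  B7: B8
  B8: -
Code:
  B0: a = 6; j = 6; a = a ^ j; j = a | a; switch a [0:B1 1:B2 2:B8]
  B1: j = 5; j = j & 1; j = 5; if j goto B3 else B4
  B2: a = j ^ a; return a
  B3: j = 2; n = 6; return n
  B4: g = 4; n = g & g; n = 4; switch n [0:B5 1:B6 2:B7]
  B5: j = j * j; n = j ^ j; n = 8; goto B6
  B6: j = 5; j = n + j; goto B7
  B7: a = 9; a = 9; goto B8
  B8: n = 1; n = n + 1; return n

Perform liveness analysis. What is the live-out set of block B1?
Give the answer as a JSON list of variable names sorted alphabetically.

Answer: ["j"]

Analysis:
def/use:
  B0: {a,j} / ∅
  B1: {j} / ∅
  B2: {a} / {a,j}
  B3: {j,n} / ∅
  B4: {g,n} / ∅
  B5: {j,n} / {j}
  B6: {j} / {n}
  B7: {a} / ∅
  B8: {n} / ∅

Live sets:
  live B0: ∅→{a,j}
  live B1: ∅→{j}
  live B2: {a,j}→∅
  live B3: ∅→∅
  live B4: {j}→{j,n}
  live B5: {j}→{n}
  live B6: {n}→∅
  live B7: ∅→∅
  live B8: ∅→∅

live-out(B1) = ["j"]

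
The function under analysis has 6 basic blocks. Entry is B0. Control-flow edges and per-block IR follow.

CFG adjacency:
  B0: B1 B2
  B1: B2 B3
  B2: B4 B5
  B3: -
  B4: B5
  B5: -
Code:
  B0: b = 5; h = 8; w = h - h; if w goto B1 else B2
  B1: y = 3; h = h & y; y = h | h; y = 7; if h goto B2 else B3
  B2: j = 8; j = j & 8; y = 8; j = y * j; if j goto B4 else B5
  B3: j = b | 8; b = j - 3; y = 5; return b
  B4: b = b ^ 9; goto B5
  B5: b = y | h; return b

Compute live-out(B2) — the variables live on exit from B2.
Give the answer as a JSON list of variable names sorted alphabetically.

Answer: ["b", "h", "y"]

Working:
def/use:
  B0: def={b,h,w} ue=∅
  B1: def={h,y} ue={h}
  B2: def={j,y} ue=∅
  B3: def={b,j,y} ue={b}
  B4: def={b} ue={b}
  B5: def={b} ue={h,y}

Live sets:
  live B0: ∅→{b,h}
  live B1: {b,h}→{b,h}
  live B2: {b,h}→{b,h,y}
  live B3: {b}→∅
  live B4: {b,h,y}→{h,y}
  live B5: {h,y}→∅

live-out(B2) = ["b", "h", "y"]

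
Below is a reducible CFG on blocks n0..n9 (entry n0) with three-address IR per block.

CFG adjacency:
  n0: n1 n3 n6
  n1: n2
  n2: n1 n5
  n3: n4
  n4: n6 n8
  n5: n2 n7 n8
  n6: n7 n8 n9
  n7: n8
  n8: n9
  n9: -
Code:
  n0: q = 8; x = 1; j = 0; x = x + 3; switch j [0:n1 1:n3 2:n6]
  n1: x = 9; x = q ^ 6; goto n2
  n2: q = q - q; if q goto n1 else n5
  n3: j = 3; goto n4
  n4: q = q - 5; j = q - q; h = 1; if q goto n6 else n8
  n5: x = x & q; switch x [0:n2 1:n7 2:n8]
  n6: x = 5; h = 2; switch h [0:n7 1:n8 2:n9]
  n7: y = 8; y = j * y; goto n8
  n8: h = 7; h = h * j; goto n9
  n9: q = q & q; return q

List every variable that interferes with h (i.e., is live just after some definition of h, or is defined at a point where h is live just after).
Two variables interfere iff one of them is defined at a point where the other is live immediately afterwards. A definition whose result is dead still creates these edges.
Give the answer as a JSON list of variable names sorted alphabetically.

Answer: ["j", "q"]

Working:
Per-block:
  n0: {j,q,x} / ∅
  n1: {x} / {q}
  n2: {q} / {q}
  n3: {j} / ∅
  n4: {h,j,q} / {q}
  n5: {x} / {q,x}
  n6: {h,x} / ∅
  n7: {y} / {j}
  n8: {h} / {j}
  n9: {q} / {q}

Backward fixpoint:
  n0 li=∅ lo={j,q}
  n1 li={j,q} lo={j,q,x}
  n2 li={j,q,x} lo={j,q,x}
  n3 li={q} lo={q}
  n4 li={q} lo={j,q}
  n5 li={j,q,x} lo={j,q,x}
  n6 li={j,q} lo={j,q}
  n7 li={j,q} lo={j,q}
  n8 li={j,q} lo={q}
  n9 li={q} lo=∅

Conflict graph:
  h — {j,q}
  j — {h,q,x,y}
  q — {h,j,x,y}
  x — {j,q}
  y — {j,q}

N(h) = ["j", "q"]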